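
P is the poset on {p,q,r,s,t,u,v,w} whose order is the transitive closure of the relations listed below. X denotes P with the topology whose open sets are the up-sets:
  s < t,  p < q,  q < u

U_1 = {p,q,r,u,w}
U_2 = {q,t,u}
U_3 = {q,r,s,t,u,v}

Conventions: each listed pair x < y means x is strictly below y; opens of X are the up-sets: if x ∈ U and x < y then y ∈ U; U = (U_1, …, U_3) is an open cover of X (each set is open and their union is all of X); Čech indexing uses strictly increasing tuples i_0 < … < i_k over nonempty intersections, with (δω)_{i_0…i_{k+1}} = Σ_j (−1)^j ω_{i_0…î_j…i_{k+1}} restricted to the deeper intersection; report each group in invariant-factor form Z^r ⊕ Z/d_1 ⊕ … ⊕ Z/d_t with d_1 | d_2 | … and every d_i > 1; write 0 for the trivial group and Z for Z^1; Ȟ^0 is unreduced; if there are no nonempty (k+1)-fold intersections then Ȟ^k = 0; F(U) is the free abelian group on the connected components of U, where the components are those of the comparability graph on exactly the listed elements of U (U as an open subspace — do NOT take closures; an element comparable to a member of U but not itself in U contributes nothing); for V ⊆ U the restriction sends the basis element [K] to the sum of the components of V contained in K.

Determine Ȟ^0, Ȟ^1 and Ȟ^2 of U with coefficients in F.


nonempty overlaps:
  U12={q,u} U13={q,r,u} U23={q,t,u}
  U123={q,u}
components per intersection:
  U1: {p,q,u} {r} {w}
  U2: {q,u} {t}
  U3: {q,u} {r} {s,t} {v}
  U12: {q,u}
  U13: {q,u} {r}
  U23: {q,u} {t}
  U123: {q,u}
C dims 9,5,1; δ0: rk 4, SNF 1^4; δ1: rk 1, SNF 1^1
degree 0: 9−4−0 = 5 → Ȟ^0 ≅ Z^5
degree 1: 5−1−4 = 0 → Ȟ^1 ≅ 0
degree 2: 1−0−1 = 0 → Ȟ^2 ≅ 0

Ȟ^0(U;F) ≅ Z^5, Ȟ^1(U;F) ≅ 0, Ȟ^2(U;F) ≅ 0


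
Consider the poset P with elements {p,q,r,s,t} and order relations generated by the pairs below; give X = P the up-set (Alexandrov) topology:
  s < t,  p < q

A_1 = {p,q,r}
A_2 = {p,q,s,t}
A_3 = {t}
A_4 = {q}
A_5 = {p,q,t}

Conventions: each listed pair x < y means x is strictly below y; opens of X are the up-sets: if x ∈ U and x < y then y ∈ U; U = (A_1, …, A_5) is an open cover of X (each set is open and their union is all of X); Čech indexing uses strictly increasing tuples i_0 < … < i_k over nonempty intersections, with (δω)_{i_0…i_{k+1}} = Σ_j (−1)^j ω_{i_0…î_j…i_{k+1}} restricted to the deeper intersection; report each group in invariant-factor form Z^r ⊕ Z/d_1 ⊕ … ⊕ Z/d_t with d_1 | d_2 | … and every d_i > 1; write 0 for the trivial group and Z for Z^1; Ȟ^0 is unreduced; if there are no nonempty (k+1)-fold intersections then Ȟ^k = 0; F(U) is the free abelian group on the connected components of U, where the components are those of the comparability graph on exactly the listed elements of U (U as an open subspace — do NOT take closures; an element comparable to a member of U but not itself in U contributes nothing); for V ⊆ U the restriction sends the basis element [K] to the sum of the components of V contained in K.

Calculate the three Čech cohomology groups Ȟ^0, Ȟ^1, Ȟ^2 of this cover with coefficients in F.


Ȟ^0 ≅ Z^3,  Ȟ^1 ≅ 0,  Ȟ^2 ≅ 0

nerve of the cover:
  A12={p,q} A14={q} A15={p,q} A23={t} A24={q} A25={p,q,t} A35={t} A45={q}
  A124={q} A125={p,q} A145={q} A235={t} A245={q}
  A1245={q}
components per intersection:
  A1: {p,q} {r}
  A2: {p,q} {s,t}
  A3: {t}
  A4: {q}
  A5: {p,q} {t}
  A12: {p,q}
  A14: {q}
  A15: {p,q}
  A23: {t}
  A24: {q}
  A25: {p,q} {t}
  A35: {t}
  A45: {q}
  A124: {q}
  A125: {p,q}
  A145: {q}
  A235: {t}
  A245: {q}
  A1245: {q}
C dims 8,9,5,1; δ0: rk 5, SNF 1^5; δ1: rk 4, SNF 1^4; δ2: rk 1, SNF 1^1
Ȟ^0 = (8 − 5) − 0 = 3, so Ȟ^0 ≅ Z^3
Ȟ^1 = (9 − 4) − 5 = 0, so Ȟ^1 ≅ 0
Ȟ^2 = (5 − 1) − 4 = 0, so Ȟ^2 ≅ 0


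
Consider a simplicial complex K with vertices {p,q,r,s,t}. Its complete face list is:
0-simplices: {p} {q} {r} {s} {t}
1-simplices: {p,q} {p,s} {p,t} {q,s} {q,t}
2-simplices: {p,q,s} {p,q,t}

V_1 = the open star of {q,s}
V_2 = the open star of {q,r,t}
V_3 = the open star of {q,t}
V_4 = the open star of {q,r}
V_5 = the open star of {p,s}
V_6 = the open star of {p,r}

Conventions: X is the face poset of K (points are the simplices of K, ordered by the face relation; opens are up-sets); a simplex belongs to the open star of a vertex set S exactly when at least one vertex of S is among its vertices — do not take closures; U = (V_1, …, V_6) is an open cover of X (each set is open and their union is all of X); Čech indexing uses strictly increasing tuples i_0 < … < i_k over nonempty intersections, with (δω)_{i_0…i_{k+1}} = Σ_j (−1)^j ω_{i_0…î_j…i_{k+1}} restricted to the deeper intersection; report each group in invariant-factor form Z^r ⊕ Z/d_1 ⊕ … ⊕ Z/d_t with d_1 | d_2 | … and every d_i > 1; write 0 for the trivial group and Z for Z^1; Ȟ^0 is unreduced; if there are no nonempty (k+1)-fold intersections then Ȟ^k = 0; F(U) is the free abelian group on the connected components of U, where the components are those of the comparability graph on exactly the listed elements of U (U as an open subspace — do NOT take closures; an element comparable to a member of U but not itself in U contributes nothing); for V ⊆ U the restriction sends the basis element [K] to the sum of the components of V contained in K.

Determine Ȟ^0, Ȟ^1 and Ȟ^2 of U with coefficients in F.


Ȟ^0(U;F) ≅ Z^2, Ȟ^1(U;F) ≅ 0 and Ȟ^2(U;F) ≅ 0

nonempty overlaps:
  V1={{q},{s},{p,q},{p,s},{q,s},{q,t},{p,q,s},{p,q,t}} V2={{q},{r},{t},{p,q},{p,t},{q,s},{q,t},{p,q,s},{p,q,t}} V3={{q},{t},{p,q},{p,t},{q,s},{q,t},{p,q,s},{p,q,t}} V4={{q},{r},{p,q},{q,s},{q,t},{p,q,s},{p,q,t}} V5={{p},{s},{p,q},{p,s},{p,t},{q,s},{p,q,s},{p,q,t}} V6={{p},{r},{p,q},{p,s},{p,t},{p,q,s},{p,q,t}}
  V12={{q},{p,q},{q,s},{q,t},{p,q,s},{p,q,t}} V13={{q},{p,q},{q,s},{q,t},{p,q,s},{p,q,t}} V14={{q},{p,q},{q,s},{q,t},{p,q,s},{p,q,t}} V15={{s},{p,q},{p,s},{q,s},{p,q,s},{p,q,t}} V16={{p,q},{p,s},{p,q,s},{p,q,t}} V23={{q},{t},{p,q},{p,t},{q,s},{q,t},{p,q,s},{p,q,t}} V24={{q},{r},{p,q},{q,s},{q,t},{p,q,s},{p,q,t}} V25={{p,q},{p,t},{q,s},{p,q,s},{p,q,t}} V26={{r},{p,q},{p,t},{p,q,s},{p,q,t}} V34={{q},{p,q},{q,s},{q,t},{p,q,s},{p,q,t}} V35={{p,q},{p,t},{q,s},{p,q,s},{p,q,t}} V36={{p,q},{p,t},{p,q,s},{p,q,t}} V45={{p,q},{q,s},{p,q,s},{p,q,t}} V46={{r},{p,q},{p,q,s},{p,q,t}} V56={{p},{p,q},{p,s},{p,t},{p,q,s},{p,q,t}}
  V123={{q},{p,q},{q,s},{q,t},{p,q,s},{p,q,t}} V124={{q},{p,q},{q,s},{q,t},{p,q,s},{p,q,t}} V125={{p,q},{q,s},{p,q,s},{p,q,t}} V126={{p,q},{p,q,s},{p,q,t}} V134={{q},{p,q},{q,s},{q,t},{p,q,s},{p,q,t}} V135={{p,q},{q,s},{p,q,s},{p,q,t}} V136={{p,q},{p,q,s},{p,q,t}} V145={{p,q},{q,s},{p,q,s},{p,q,t}} V146={{p,q},{p,q,s},{p,q,t}} V156={{p,q},{p,s},{p,q,s},{p,q,t}} V234={{q},{p,q},{q,s},{q,t},{p,q,s},{p,q,t}} V235={{p,q},{p,t},{q,s},{p,q,s},{p,q,t}} V236={{p,q},{p,t},{p,q,s},{p,q,t}} V245={{p,q},{q,s},{p,q,s},{p,q,t}} V246={{r},{p,q},{p,q,s},{p,q,t}} V256={{p,q},{p,t},{p,q,s},{p,q,t}} V345={{p,q},{q,s},{p,q,s},{p,q,t}} V346={{p,q},{p,q,s},{p,q,t}} V356={{p,q},{p,t},{p,q,s},{p,q,t}} V456={{p,q},{p,q,s},{p,q,t}}
  V1234={{q},{p,q},{q,s},{q,t},{p,q,s},{p,q,t}} V1235={{p,q},{q,s},{p,q,s},{p,q,t}} V1236={{p,q},{p,q,s},{p,q,t}} V1245={{p,q},{q,s},{p,q,s},{p,q,t}} V1246={{p,q},{p,q,s},{p,q,t}} V1256={{p,q},{p,q,s},{p,q,t}} V1345={{p,q},{q,s},{p,q,s},{p,q,t}} V1346={{p,q},{p,q,s},{p,q,t}} V1356={{p,q},{p,q,s},{p,q,t}} V1456={{p,q},{p,q,s},{p,q,t}} V2345={{p,q},{q,s},{p,q,s},{p,q,t}} V2346={{p,q},{p,q,s},{p,q,t}} V2356={{p,q},{p,t},{p,q,s},{p,q,t}} V2456={{p,q},{p,q,s},{p,q,t}} V3456={{p,q},{p,q,s},{p,q,t}}
  V12345={{p,q},{q,s},{p,q,s},{p,q,t}} V12346={{p,q},{p,q,s},{p,q,t}} V12356={{p,q},{p,q,s},{p,q,t}} V12456={{p,q},{p,q,s},{p,q,t}} V13456={{p,q},{p,q,s},{p,q,t}} V23456={{p,q},{p,q,s},{p,q,t}}
  V123456={{p,q},{p,q,s},{p,q,t}}
components per intersection:
  V1: {{q},{s},{p,q},{p,s},{q,s},{q,t},{p,q,s},{p,q,t}}
  V2: {{q},{t},{p,q},{p,t},{q,s},{q,t},{p,q,s},{p,q,t}} {{r}}
  V3: {{q},{t},{p,q},{p,t},{q,s},{q,t},{p,q,s},{p,q,t}}
  V4: {{q},{p,q},{q,s},{q,t},{p,q,s},{p,q,t}} {{r}}
  V5: {{p},{s},{p,q},{p,s},{p,t},{q,s},{p,q,s},{p,q,t}}
  V6: {{p},{p,q},{p,s},{p,t},{p,q,s},{p,q,t}} {{r}}
  V12: {{q},{p,q},{q,s},{q,t},{p,q,s},{p,q,t}}
  V13: {{q},{p,q},{q,s},{q,t},{p,q,s},{p,q,t}}
  V14: {{q},{p,q},{q,s},{q,t},{p,q,s},{p,q,t}}
  V15: {{s},{p,q},{p,s},{q,s},{p,q,s},{p,q,t}}
  V16: {{p,q},{p,s},{p,q,s},{p,q,t}}
  V23: {{q},{t},{p,q},{p,t},{q,s},{q,t},{p,q,s},{p,q,t}}
  V24: {{q},{p,q},{q,s},{q,t},{p,q,s},{p,q,t}} {{r}}
  V25: {{p,q},{p,t},{q,s},{p,q,s},{p,q,t}}
  V26: {{r}} {{p,q},{p,t},{p,q,s},{p,q,t}}
  V34: {{q},{p,q},{q,s},{q,t},{p,q,s},{p,q,t}}
  V35: {{p,q},{p,t},{q,s},{p,q,s},{p,q,t}}
  V36: {{p,q},{p,t},{p,q,s},{p,q,t}}
  V45: {{p,q},{q,s},{p,q,s},{p,q,t}}
  V46: {{r}} {{p,q},{p,q,s},{p,q,t}}
  V56: {{p},{p,q},{p,s},{p,t},{p,q,s},{p,q,t}}
  V123: {{q},{p,q},{q,s},{q,t},{p,q,s},{p,q,t}}
  V124: {{q},{p,q},{q,s},{q,t},{p,q,s},{p,q,t}}
  V125: {{p,q},{q,s},{p,q,s},{p,q,t}}
  V126: {{p,q},{p,q,s},{p,q,t}}
  V134: {{q},{p,q},{q,s},{q,t},{p,q,s},{p,q,t}}
  V135: {{p,q},{q,s},{p,q,s},{p,q,t}}
  V136: {{p,q},{p,q,s},{p,q,t}}
  V145: {{p,q},{q,s},{p,q,s},{p,q,t}}
  V146: {{p,q},{p,q,s},{p,q,t}}
  V156: {{p,q},{p,s},{p,q,s},{p,q,t}}
  V234: {{q},{p,q},{q,s},{q,t},{p,q,s},{p,q,t}}
  V235: {{p,q},{p,t},{q,s},{p,q,s},{p,q,t}}
  V236: {{p,q},{p,t},{p,q,s},{p,q,t}}
  V245: {{p,q},{q,s},{p,q,s},{p,q,t}}
  V246: {{r}} {{p,q},{p,q,s},{p,q,t}}
  V256: {{p,q},{p,t},{p,q,s},{p,q,t}}
  V345: {{p,q},{q,s},{p,q,s},{p,q,t}}
  V346: {{p,q},{p,q,s},{p,q,t}}
  V356: {{p,q},{p,t},{p,q,s},{p,q,t}}
  V456: {{p,q},{p,q,s},{p,q,t}}
  V1234: {{q},{p,q},{q,s},{q,t},{p,q,s},{p,q,t}}
  V1235: {{p,q},{q,s},{p,q,s},{p,q,t}}
  V1236: {{p,q},{p,q,s},{p,q,t}}
  V1245: {{p,q},{q,s},{p,q,s},{p,q,t}}
  V1246: {{p,q},{p,q,s},{p,q,t}}
  V1256: {{p,q},{p,q,s},{p,q,t}}
  V1345: {{p,q},{q,s},{p,q,s},{p,q,t}}
  V1346: {{p,q},{p,q,s},{p,q,t}}
  V1356: {{p,q},{p,q,s},{p,q,t}}
  V1456: {{p,q},{p,q,s},{p,q,t}}
  V2345: {{p,q},{q,s},{p,q,s},{p,q,t}}
  V2346: {{p,q},{p,q,s},{p,q,t}}
  V2356: {{p,q},{p,t},{p,q,s},{p,q,t}}
  V2456: {{p,q},{p,q,s},{p,q,t}}
  V3456: {{p,q},{p,q,s},{p,q,t}}
  V12345: {{p,q},{q,s},{p,q,s},{p,q,t}}
  V12346: {{p,q},{p,q,s},{p,q,t}}
  V12356: {{p,q},{p,q,s},{p,q,t}}
  V12456: {{p,q},{p,q,s},{p,q,t}}
  V13456: {{p,q},{p,q,s},{p,q,t}}
  V23456: {{p,q},{p,q,s},{p,q,t}}
  V123456: {{p,q},{p,q,s},{p,q,t}}
C dims 9,18,21,15; δ0: rk 7, SNF 1^7; δ1: rk 11, SNF 1^11; δ2: rk 10, SNF 1^10
degree 0: 9−7−0 = 2 → Ȟ^0 ≅ Z^2
degree 1: 18−11−7 = 0 → Ȟ^1 ≅ 0
degree 2: 21−10−11 = 0 → Ȟ^2 ≅ 0


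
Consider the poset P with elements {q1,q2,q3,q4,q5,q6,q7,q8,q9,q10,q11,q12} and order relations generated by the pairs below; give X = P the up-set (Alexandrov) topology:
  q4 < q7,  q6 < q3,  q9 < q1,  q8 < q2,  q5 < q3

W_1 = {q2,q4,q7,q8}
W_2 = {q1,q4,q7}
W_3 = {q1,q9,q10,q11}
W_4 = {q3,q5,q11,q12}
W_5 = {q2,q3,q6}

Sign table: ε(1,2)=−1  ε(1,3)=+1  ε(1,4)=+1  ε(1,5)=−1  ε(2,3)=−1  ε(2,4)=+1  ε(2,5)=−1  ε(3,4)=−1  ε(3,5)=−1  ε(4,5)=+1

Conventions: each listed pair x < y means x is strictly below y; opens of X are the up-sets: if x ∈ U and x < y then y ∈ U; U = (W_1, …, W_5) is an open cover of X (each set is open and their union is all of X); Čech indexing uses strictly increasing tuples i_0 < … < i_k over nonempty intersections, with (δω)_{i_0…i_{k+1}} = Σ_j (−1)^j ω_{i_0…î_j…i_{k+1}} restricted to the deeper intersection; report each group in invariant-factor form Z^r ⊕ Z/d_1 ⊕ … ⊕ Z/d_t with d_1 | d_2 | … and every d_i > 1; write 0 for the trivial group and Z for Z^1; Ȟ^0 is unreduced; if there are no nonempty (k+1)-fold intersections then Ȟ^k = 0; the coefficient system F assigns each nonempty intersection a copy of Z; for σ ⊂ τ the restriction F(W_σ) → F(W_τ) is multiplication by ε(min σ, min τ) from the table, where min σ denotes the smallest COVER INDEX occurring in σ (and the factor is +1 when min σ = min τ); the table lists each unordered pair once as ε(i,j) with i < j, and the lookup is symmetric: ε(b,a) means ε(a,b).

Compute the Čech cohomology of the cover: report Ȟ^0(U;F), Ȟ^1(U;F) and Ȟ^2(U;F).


Ȟ^0(U;F) ≅ Z,  Ȟ^1(U;F) ≅ Z,  Ȟ^2(U;F) ≅ 0

nonempty overlaps:
  W12={q4,q7} W15={q2} W23={q1} W34={q11} W45={q3}
C dims 5,5; δ0: rk 4, SNF 1^4
degree 0: 5−4−0 = 1 → Ȟ^0 ≅ Z
degree 1: 5−0−4 = 1 → Ȟ^1 ≅ Z
degree 2: 0−0−0 = 0 → Ȟ^2 ≅ 0


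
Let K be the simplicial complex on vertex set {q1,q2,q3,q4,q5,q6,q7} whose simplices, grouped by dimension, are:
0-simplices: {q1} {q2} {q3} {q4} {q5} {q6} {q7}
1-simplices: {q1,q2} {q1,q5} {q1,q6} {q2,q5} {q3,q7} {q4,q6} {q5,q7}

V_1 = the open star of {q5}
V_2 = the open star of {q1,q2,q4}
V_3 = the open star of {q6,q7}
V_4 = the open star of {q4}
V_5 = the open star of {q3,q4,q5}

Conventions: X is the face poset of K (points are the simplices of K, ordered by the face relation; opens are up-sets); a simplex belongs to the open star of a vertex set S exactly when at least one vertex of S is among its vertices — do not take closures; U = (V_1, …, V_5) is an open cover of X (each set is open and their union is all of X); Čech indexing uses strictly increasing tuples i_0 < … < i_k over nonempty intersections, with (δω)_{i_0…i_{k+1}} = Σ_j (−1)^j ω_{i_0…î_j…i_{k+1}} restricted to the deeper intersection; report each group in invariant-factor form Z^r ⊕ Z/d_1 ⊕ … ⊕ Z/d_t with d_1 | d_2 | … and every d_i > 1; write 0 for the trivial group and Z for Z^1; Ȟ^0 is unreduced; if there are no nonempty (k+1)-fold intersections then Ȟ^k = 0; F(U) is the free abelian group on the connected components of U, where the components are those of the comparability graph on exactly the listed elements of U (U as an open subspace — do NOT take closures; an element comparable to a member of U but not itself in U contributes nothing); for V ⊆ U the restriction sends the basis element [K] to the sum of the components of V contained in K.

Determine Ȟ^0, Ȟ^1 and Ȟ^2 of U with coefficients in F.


nerve simplices:
  V1={{q5},{q1,q5},{q2,q5},{q5,q7}} V2={{q1},{q2},{q4},{q1,q2},{q1,q5},{q1,q6},{q2,q5},{q4,q6}} V3={{q6},{q7},{q1,q6},{q3,q7},{q4,q6},{q5,q7}} V4={{q4},{q4,q6}} V5={{q3},{q4},{q5},{q1,q5},{q2,q5},{q3,q7},{q4,q6},{q5,q7}}
  V12={{q1,q5},{q2,q5}} V13={{q5,q7}} V15={{q5},{q1,q5},{q2,q5},{q5,q7}} V23={{q1,q6},{q4,q6}} V24={{q4},{q4,q6}} V25={{q4},{q1,q5},{q2,q5},{q4,q6}} V34={{q4,q6}} V35={{q3,q7},{q4,q6},{q5,q7}} V45={{q4},{q4,q6}}
  V125={{q1,q5},{q2,q5}} V135={{q5,q7}} V234={{q4,q6}} V235={{q4,q6}} V245={{q4},{q4,q6}} V345={{q4,q6}}
  V2345={{q4,q6}}
components per intersection:
  V1: {{q5},{q1,q5},{q2,q5},{q5,q7}}
  V2: {{q1},{q2},{q1,q2},{q1,q5},{q1,q6},{q2,q5}} {{q4},{q4,q6}}
  V3: {{q6},{q1,q6},{q4,q6}} {{q7},{q3,q7},{q5,q7}}
  V4: {{q4},{q4,q6}}
  V5: {{q3},{q3,q7}} {{q4},{q4,q6}} {{q5},{q1,q5},{q2,q5},{q5,q7}}
  V12: {{q1,q5}} {{q2,q5}}
  V13: {{q5,q7}}
  V15: {{q5},{q1,q5},{q2,q5},{q5,q7}}
  V23: {{q1,q6}} {{q4,q6}}
  V24: {{q4},{q4,q6}}
  V25: {{q4},{q4,q6}} {{q1,q5}} {{q2,q5}}
  V34: {{q4,q6}}
  V35: {{q3,q7}} {{q4,q6}} {{q5,q7}}
  V45: {{q4},{q4,q6}}
  V125: {{q1,q5}} {{q2,q5}}
  V135: {{q5,q7}}
  V234: {{q4,q6}}
  V235: {{q4,q6}}
  V245: {{q4},{q4,q6}}
  V345: {{q4,q6}}
  V2345: {{q4,q6}}
C dims 9,15,7,1; δ0: rk 8, SNF 1^8; δ1: rk 6, SNF 1^6; δ2: rk 1, SNF 1^1
degree 0: 9−8−0 = 1 → Ȟ^0 ≅ Z
degree 1: 15−6−8 = 1 → Ȟ^1 ≅ Z
degree 2: 7−1−6 = 0 → Ȟ^2 ≅ 0

Ȟ^0 = Z, Ȟ^1 = Z and Ȟ^2 = 0


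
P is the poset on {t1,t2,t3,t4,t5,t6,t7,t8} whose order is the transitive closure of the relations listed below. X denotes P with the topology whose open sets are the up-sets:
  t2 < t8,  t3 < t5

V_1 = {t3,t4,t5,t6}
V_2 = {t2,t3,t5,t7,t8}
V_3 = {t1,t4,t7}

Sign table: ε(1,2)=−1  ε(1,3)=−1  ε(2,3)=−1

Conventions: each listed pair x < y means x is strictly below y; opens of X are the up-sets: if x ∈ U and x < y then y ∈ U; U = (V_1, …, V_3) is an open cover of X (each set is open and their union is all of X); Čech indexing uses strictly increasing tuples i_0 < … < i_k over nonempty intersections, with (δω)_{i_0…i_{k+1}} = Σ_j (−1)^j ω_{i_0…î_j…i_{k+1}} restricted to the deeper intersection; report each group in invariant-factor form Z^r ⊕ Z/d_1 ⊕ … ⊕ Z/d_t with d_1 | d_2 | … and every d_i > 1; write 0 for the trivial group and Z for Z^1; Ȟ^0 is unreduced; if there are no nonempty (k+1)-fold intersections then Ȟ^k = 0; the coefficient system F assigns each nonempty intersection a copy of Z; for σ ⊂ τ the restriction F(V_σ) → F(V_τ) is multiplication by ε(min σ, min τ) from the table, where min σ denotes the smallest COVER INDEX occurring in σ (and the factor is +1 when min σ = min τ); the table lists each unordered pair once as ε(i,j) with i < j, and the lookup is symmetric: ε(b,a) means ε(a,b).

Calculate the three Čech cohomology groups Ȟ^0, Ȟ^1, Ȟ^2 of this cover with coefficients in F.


intersection data:
  V12={t3,t5} V13={t4} V23={t7}
C dims 3,3; δ0: rk 3, SNF 1^2·2
Ȟ^0 = (3 − 3) − 0 = 0, so Ȟ^0 ≅ 0
Ȟ^1 = (3 − 0) − 3 = 0 plus torsion [2], so Ȟ^1 ≅ Z/2
Ȟ^2 = (0 − 0) − 0 = 0, so Ȟ^2 ≅ 0

Ȟ^0(U;F) ≅ 0, Ȟ^1(U;F) ≅ Z/2 and Ȟ^2(U;F) ≅ 0


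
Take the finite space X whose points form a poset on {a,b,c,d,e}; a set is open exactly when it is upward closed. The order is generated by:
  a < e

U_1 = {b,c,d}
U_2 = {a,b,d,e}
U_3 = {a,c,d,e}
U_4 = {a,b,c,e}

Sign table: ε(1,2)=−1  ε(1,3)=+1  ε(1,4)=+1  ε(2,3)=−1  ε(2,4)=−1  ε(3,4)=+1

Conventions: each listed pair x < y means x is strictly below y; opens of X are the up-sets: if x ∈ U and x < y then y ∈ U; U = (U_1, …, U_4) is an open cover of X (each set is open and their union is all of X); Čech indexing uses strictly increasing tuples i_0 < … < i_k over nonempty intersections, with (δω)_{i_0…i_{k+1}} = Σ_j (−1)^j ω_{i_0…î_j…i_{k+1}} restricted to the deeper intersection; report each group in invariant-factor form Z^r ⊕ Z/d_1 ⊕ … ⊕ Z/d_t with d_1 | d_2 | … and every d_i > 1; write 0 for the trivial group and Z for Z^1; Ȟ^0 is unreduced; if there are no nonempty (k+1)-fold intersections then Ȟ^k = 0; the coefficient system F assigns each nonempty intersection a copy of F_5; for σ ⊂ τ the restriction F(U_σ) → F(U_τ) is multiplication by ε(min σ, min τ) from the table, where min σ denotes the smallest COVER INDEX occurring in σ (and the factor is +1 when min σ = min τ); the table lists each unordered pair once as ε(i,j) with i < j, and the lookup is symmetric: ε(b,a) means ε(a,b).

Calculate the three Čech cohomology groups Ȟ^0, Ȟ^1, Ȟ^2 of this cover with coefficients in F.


nonempty intersections:
  U12={b,d} U13={c,d} U14={b,c} U23={a,d,e} U24={a,b,e} U34={a,c,e}
  U123={d} U124={b} U134={c} U234={a,e}
C dims 4,6,4; δ0: rk_F5 3; δ1: rk_F5 3
Ȟ^0: (4−3)−0=1 ⇒ Z/5
Ȟ^1: (6−3)−3=0 ⇒ 0
Ȟ^2: (4−0)−3=1 ⇒ Z/5

Ȟ^0 = Z/5,  Ȟ^1 = 0,  Ȟ^2 = Z/5


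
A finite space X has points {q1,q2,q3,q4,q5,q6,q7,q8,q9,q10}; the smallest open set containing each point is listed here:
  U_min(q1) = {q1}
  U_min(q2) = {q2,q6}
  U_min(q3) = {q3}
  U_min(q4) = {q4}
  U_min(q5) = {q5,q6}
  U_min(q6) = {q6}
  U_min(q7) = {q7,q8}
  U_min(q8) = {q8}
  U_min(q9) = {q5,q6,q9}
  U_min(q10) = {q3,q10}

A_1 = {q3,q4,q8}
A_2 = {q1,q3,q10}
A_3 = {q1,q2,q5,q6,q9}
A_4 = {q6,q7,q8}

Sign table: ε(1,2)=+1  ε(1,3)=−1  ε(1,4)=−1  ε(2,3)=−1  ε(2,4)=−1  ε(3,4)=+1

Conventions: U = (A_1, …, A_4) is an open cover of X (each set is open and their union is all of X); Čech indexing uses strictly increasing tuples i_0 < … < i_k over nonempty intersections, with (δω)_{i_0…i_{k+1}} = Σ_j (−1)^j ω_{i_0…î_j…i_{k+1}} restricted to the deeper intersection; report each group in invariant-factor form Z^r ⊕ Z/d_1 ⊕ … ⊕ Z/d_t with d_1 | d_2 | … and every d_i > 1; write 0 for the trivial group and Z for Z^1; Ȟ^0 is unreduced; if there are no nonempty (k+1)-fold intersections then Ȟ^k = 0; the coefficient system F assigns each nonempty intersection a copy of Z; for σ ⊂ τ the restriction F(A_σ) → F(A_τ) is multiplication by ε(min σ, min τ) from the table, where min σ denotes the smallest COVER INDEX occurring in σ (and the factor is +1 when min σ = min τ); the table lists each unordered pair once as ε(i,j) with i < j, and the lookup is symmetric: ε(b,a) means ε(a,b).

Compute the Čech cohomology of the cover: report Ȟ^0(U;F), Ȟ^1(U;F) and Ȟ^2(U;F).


Ȟ^0(U;F) ≅ Z,  Ȟ^1(U;F) ≅ Z,  Ȟ^2(U;F) ≅ 0

cover nerve:
  A12={q3} A14={q8} A23={q1} A34={q6}
C dims 4,4; δ0: rk 3, SNF 1^3
Ȟ^0: (4−3)−0=1 ⇒ Z
Ȟ^1: (4−0)−3=1 ⇒ Z
Ȟ^2: (0−0)−0=0 ⇒ 0


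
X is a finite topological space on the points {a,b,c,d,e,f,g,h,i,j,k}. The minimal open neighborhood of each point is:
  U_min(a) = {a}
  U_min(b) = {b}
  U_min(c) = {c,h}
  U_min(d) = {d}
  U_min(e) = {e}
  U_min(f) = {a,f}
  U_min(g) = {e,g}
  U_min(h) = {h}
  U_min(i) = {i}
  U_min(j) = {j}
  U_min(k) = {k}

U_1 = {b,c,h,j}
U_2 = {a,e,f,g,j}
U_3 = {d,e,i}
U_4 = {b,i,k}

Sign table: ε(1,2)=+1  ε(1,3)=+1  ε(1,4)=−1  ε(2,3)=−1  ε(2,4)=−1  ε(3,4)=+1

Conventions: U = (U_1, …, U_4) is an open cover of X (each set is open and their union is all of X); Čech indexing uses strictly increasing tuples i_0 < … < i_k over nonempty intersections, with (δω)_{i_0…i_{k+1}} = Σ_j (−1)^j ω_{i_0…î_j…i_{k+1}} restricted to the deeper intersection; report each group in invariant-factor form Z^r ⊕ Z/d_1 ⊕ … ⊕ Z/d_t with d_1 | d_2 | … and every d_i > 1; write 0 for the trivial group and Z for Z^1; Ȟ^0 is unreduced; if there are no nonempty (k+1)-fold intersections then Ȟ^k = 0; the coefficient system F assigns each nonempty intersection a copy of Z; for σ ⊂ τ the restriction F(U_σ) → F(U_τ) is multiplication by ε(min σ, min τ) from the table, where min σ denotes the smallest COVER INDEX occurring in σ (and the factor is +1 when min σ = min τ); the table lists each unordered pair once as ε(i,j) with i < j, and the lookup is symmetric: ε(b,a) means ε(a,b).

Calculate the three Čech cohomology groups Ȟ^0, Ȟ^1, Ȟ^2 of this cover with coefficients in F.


Ȟ^0 = Z; Ȟ^1 = Z; Ȟ^2 = 0

nonempty overlaps:
  U12={j} U14={b} U23={e} U34={i}
C dims 4,4; δ0: rk 3, SNF 1^3
degree 0: 4−3−0 = 1 → Ȟ^0 ≅ Z
degree 1: 4−0−3 = 1 → Ȟ^1 ≅ Z
degree 2: 0−0−0 = 0 → Ȟ^2 ≅ 0


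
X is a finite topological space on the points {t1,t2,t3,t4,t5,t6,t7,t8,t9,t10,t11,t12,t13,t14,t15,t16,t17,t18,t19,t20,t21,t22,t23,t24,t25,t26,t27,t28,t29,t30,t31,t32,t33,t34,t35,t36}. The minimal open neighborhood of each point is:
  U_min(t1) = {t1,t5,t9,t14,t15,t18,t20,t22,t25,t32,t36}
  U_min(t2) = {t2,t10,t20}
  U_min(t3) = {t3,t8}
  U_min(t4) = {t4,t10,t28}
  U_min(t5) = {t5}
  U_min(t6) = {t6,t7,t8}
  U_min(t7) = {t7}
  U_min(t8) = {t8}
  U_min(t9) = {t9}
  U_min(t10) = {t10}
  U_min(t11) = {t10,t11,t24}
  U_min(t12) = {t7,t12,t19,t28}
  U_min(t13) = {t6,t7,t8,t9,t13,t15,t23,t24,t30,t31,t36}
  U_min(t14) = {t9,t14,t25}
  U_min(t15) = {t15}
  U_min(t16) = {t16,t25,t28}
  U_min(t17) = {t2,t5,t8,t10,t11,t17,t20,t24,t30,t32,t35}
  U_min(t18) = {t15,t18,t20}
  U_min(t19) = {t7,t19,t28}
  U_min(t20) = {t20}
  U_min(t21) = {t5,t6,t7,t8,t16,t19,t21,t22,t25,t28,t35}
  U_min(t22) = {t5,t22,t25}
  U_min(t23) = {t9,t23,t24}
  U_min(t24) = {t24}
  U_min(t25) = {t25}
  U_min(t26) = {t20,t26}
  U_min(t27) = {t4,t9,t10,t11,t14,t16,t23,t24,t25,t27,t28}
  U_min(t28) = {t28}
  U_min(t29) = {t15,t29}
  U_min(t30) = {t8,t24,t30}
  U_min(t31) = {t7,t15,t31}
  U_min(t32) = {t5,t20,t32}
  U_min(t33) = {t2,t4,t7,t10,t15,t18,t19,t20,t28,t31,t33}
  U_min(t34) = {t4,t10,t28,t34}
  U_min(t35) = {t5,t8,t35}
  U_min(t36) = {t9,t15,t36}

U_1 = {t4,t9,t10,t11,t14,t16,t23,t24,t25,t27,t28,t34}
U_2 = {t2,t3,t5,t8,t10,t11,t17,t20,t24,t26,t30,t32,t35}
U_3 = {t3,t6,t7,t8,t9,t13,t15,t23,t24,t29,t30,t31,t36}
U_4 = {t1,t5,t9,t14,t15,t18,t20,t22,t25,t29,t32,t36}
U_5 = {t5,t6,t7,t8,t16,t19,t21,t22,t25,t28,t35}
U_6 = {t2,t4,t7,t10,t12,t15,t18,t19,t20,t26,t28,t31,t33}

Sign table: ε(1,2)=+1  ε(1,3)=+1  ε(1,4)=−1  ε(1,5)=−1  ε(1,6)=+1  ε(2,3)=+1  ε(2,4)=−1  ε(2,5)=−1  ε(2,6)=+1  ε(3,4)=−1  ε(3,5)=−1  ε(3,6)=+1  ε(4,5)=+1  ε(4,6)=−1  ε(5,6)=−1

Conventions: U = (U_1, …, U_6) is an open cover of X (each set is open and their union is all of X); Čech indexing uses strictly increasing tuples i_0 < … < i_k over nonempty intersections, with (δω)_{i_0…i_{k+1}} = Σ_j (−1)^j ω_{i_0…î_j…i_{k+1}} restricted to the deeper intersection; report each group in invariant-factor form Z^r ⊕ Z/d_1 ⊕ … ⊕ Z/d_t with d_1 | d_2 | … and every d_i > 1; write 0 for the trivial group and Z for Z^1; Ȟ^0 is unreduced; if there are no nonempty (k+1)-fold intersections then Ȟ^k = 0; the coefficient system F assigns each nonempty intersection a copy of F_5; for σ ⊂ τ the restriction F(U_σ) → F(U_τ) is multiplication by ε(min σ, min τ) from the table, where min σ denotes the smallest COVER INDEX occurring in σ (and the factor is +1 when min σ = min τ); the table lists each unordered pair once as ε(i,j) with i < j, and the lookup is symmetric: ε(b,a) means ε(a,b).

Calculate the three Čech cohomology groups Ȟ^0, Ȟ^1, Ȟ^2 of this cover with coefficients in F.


Ȟ^0 ≅ Z/5,  Ȟ^1 ≅ 0,  Ȟ^2 ≅ 0

cover nerve:
  U12={t10,t11,t24} U13={t9,t23,t24} U14={t9,t14,t25} U15={t16,t25,t28} U16={t4,t10,t28} U23={t3,t8,t24,t30} U24={t5,t20,t32} U25={t5,t8,t35} U26={t2,t10,t20,t26} U34={t9,t15,t29,t36} U35={t6,t7,t8} U36={t7,t15,t31} U45={t5,t22,t25} U46={t15,t18,t20} U56={t7,t19,t28}
  U123={t24} U126={t10} U134={t9} U145={t25} U156={t28} U235={t8} U245={t5} U246={t20} U346={t15} U356={t7}
C dims 6,15,10; δ0: rk_F5 5; δ1: rk_F5 10
Ȟ^0: (6−5)−0=1 ⇒ Z/5
Ȟ^1: (15−10)−5=0 ⇒ 0
Ȟ^2: (10−0)−10=0 ⇒ 0


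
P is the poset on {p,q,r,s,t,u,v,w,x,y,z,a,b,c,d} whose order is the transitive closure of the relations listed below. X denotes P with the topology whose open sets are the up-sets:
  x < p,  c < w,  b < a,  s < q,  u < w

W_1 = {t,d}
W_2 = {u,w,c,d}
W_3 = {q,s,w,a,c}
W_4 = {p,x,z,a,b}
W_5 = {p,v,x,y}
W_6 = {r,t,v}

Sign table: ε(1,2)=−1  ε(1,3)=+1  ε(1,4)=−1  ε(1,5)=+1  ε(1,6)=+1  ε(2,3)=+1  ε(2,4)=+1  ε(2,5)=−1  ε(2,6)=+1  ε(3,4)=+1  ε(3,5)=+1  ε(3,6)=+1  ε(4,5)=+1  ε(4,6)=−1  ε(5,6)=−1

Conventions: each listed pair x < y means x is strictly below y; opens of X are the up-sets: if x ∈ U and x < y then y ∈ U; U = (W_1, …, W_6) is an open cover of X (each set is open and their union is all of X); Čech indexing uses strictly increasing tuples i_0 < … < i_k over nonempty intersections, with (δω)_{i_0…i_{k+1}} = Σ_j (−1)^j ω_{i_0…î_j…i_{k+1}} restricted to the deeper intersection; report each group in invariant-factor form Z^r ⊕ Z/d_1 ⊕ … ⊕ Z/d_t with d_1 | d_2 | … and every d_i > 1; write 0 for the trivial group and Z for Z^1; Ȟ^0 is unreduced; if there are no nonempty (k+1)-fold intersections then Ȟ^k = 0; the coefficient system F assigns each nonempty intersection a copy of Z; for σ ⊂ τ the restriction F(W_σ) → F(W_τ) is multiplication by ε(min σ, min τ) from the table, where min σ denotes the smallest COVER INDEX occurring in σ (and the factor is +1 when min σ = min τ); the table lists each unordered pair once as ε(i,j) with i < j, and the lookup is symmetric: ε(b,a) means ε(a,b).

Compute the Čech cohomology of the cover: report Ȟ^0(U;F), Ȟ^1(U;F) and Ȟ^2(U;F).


Ȟ^0 ≅ Z, Ȟ^1 ≅ Z and Ȟ^2 ≅ 0

nerve of the cover:
  W12={d} W16={t} W23={w,c} W34={a} W45={p,x} W56={v}
C dims 6,6; δ0: rk 5, SNF 1^5
Ȟ^0 = (6 − 5) − 0 = 1, so Ȟ^0 ≅ Z
Ȟ^1 = (6 − 0) − 5 = 1, so Ȟ^1 ≅ Z
Ȟ^2 = (0 − 0) − 0 = 0, so Ȟ^2 ≅ 0


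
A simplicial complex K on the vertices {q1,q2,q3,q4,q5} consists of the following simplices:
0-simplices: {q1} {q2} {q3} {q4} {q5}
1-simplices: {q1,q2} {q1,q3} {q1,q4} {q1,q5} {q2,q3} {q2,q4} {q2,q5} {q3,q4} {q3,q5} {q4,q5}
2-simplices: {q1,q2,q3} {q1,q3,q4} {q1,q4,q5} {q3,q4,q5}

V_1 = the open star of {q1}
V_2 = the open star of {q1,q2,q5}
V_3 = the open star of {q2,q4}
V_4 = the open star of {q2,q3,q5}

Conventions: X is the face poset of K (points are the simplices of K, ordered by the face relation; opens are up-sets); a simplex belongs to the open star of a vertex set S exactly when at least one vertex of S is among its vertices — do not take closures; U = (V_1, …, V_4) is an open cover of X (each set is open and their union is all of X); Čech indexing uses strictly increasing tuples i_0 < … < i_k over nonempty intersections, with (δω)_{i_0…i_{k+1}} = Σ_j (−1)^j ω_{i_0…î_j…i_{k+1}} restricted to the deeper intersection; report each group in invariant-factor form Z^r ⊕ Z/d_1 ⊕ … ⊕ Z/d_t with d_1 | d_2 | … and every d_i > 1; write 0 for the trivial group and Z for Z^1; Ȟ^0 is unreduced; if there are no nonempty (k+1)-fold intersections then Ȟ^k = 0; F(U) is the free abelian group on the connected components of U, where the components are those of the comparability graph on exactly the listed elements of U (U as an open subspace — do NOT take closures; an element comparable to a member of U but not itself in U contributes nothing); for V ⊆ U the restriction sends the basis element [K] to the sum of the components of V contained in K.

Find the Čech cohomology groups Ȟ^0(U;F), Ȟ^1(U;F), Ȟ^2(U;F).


intersection data:
  V1={{q1},{q1,q2},{q1,q3},{q1,q4},{q1,q5},{q1,q2,q3},{q1,q3,q4},{q1,q4,q5}} V2={{q1},{q2},{q5},{q1,q2},{q1,q3},{q1,q4},{q1,q5},{q2,q3},{q2,q4},{q2,q5},{q3,q5},{q4,q5},{q1,q2,q3},{q1,q3,q4},{q1,q4,q5},{q3,q4,q5}} V3={{q2},{q4},{q1,q2},{q1,q4},{q2,q3},{q2,q4},{q2,q5},{q3,q4},{q4,q5},{q1,q2,q3},{q1,q3,q4},{q1,q4,q5},{q3,q4,q5}} V4={{q2},{q3},{q5},{q1,q2},{q1,q3},{q1,q5},{q2,q3},{q2,q4},{q2,q5},{q3,q4},{q3,q5},{q4,q5},{q1,q2,q3},{q1,q3,q4},{q1,q4,q5},{q3,q4,q5}}
  V12={{q1},{q1,q2},{q1,q3},{q1,q4},{q1,q5},{q1,q2,q3},{q1,q3,q4},{q1,q4,q5}} V13={{q1,q2},{q1,q4},{q1,q2,q3},{q1,q3,q4},{q1,q4,q5}} V14={{q1,q2},{q1,q3},{q1,q5},{q1,q2,q3},{q1,q3,q4},{q1,q4,q5}} V23={{q2},{q1,q2},{q1,q4},{q2,q3},{q2,q4},{q2,q5},{q4,q5},{q1,q2,q3},{q1,q3,q4},{q1,q4,q5},{q3,q4,q5}} V24={{q2},{q5},{q1,q2},{q1,q3},{q1,q5},{q2,q3},{q2,q4},{q2,q5},{q3,q5},{q4,q5},{q1,q2,q3},{q1,q3,q4},{q1,q4,q5},{q3,q4,q5}} V34={{q2},{q1,q2},{q2,q3},{q2,q4},{q2,q5},{q3,q4},{q4,q5},{q1,q2,q3},{q1,q3,q4},{q1,q4,q5},{q3,q4,q5}}
  V123={{q1,q2},{q1,q4},{q1,q2,q3},{q1,q3,q4},{q1,q4,q5}} V124={{q1,q2},{q1,q3},{q1,q5},{q1,q2,q3},{q1,q3,q4},{q1,q4,q5}} V134={{q1,q2},{q1,q2,q3},{q1,q3,q4},{q1,q4,q5}} V234={{q2},{q1,q2},{q2,q3},{q2,q4},{q2,q5},{q4,q5},{q1,q2,q3},{q1,q3,q4},{q1,q4,q5},{q3,q4,q5}}
  V1234={{q1,q2},{q1,q2,q3},{q1,q3,q4},{q1,q4,q5}}
components per intersection:
  V1: {{q1},{q1,q2},{q1,q3},{q1,q4},{q1,q5},{q1,q2,q3},{q1,q3,q4},{q1,q4,q5}}
  V2: {{q1},{q2},{q5},{q1,q2},{q1,q3},{q1,q4},{q1,q5},{q2,q3},{q2,q4},{q2,q5},{q3,q5},{q4,q5},{q1,q2,q3},{q1,q3,q4},{q1,q4,q5},{q3,q4,q5}}
  V3: {{q2},{q4},{q1,q2},{q1,q4},{q2,q3},{q2,q4},{q2,q5},{q3,q4},{q4,q5},{q1,q2,q3},{q1,q3,q4},{q1,q4,q5},{q3,q4,q5}}
  V4: {{q2},{q3},{q5},{q1,q2},{q1,q3},{q1,q5},{q2,q3},{q2,q4},{q2,q5},{q3,q4},{q3,q5},{q4,q5},{q1,q2,q3},{q1,q3,q4},{q1,q4,q5},{q3,q4,q5}}
  V12: {{q1},{q1,q2},{q1,q3},{q1,q4},{q1,q5},{q1,q2,q3},{q1,q3,q4},{q1,q4,q5}}
  V13: {{q1,q2},{q1,q2,q3}} {{q1,q4},{q1,q3,q4},{q1,q4,q5}}
  V14: {{q1,q2},{q1,q3},{q1,q2,q3},{q1,q3,q4}} {{q1,q5},{q1,q4,q5}}
  V23: {{q2},{q1,q2},{q2,q3},{q2,q4},{q2,q5},{q1,q2,q3}} {{q1,q4},{q4,q5},{q1,q3,q4},{q1,q4,q5},{q3,q4,q5}}
  V24: {{q2},{q5},{q1,q2},{q1,q3},{q1,q5},{q2,q3},{q2,q4},{q2,q5},{q3,q5},{q4,q5},{q1,q2,q3},{q1,q3,q4},{q1,q4,q5},{q3,q4,q5}}
  V34: {{q2},{q1,q2},{q2,q3},{q2,q4},{q2,q5},{q1,q2,q3}} {{q3,q4},{q4,q5},{q1,q3,q4},{q1,q4,q5},{q3,q4,q5}}
  V123: {{q1,q2},{q1,q2,q3}} {{q1,q4},{q1,q3,q4},{q1,q4,q5}}
  V124: {{q1,q2},{q1,q3},{q1,q2,q3},{q1,q3,q4}} {{q1,q5},{q1,q4,q5}}
  V134: {{q1,q2},{q1,q2,q3}} {{q1,q3,q4}} {{q1,q4,q5}}
  V234: {{q2},{q1,q2},{q2,q3},{q2,q4},{q2,q5},{q1,q2,q3}} {{q4,q5},{q1,q4,q5},{q3,q4,q5}} {{q1,q3,q4}}
  V1234: {{q1,q2},{q1,q2,q3}} {{q1,q3,q4}} {{q1,q4,q5}}
C dims 4,10,10,3; δ0: rk 3, SNF 1^3; δ1: rk 6, SNF 1^6; δ2: rk 3, SNF 1^3
Ȟ^0 = (4 − 3) − 0 = 1, so Ȟ^0 ≅ Z
Ȟ^1 = (10 − 6) − 3 = 1, so Ȟ^1 ≅ Z
Ȟ^2 = (10 − 3) − 6 = 1, so Ȟ^2 ≅ Z

Ȟ^0(U;F) ≅ Z, Ȟ^1(U;F) ≅ Z, Ȟ^2(U;F) ≅ Z


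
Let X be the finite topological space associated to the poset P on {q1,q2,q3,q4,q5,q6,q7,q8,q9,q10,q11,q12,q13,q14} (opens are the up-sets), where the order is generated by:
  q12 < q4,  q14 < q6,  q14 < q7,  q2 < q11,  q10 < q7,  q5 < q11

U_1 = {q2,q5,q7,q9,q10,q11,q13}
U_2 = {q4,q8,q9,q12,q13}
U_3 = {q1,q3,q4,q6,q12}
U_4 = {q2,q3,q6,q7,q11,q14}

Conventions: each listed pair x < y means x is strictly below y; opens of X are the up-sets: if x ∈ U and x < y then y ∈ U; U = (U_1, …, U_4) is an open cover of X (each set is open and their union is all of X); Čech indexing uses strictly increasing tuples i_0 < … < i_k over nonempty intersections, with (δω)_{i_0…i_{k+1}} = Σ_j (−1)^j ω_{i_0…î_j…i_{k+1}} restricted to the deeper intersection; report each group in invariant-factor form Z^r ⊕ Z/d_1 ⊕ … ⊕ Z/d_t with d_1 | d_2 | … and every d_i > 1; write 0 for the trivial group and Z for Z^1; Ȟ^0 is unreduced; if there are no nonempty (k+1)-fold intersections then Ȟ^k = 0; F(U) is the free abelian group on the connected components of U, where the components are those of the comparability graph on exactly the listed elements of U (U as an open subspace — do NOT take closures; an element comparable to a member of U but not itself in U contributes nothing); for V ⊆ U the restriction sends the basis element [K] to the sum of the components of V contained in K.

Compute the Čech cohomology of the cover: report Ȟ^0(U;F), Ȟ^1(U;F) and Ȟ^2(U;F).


Ȟ^0 = Z^8, Ȟ^1 = 0, Ȟ^2 = 0

nerve simplices:
  U12={q9,q13} U14={q2,q7,q11} U23={q4,q12} U34={q3,q6}
components per intersection:
  U1: {q2,q5,q11} {q7,q10} {q9} {q13}
  U2: {q4,q12} {q8} {q9} {q13}
  U3: {q1} {q3} {q4,q12} {q6}
  U4: {q2,q11} {q3} {q6,q7,q14}
  U12: {q9} {q13}
  U14: {q2,q11} {q7}
  U23: {q4,q12}
  U34: {q3} {q6}
C dims 15,7; δ0: rk 7, SNF 1^7
degree 0: 15−7−0 = 8 → Ȟ^0 ≅ Z^8
degree 1: 7−0−7 = 0 → Ȟ^1 ≅ 0
degree 2: 0−0−0 = 0 → Ȟ^2 ≅ 0


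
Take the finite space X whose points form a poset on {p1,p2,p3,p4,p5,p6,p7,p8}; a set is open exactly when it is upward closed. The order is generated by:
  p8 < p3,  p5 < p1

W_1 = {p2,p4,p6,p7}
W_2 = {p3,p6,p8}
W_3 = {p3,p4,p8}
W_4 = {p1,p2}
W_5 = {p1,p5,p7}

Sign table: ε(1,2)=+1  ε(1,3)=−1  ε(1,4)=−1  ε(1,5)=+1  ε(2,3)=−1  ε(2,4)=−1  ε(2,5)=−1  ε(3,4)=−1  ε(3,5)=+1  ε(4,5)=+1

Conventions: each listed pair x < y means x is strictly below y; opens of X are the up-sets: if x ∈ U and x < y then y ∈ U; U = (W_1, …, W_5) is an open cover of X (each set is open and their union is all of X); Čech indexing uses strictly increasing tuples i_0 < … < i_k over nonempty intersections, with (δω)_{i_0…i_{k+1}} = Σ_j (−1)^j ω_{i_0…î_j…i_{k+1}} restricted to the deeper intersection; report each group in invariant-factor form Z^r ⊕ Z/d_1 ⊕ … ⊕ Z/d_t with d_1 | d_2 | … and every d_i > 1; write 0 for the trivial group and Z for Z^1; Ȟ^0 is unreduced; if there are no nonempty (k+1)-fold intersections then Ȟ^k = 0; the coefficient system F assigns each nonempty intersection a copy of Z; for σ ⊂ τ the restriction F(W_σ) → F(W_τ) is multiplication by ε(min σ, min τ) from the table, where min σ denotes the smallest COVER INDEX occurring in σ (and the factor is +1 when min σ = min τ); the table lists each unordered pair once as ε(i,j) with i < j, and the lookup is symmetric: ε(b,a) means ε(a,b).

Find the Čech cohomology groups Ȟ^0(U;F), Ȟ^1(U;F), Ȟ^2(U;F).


nerve of the cover:
  W12={p6} W13={p4} W14={p2} W15={p7} W23={p3,p8} W45={p1}
C dims 5,6; δ0: rk 5, SNF 1^4·2
Ȟ^0 = (5 − 5) − 0 = 0, so Ȟ^0 ≅ 0
Ȟ^1 = (6 − 0) − 5 = 1 plus torsion [2], so Ȟ^1 ≅ Z ⊕ Z/2
Ȟ^2 = (0 − 0) − 0 = 0, so Ȟ^2 ≅ 0

Ȟ^0 = 0, Ȟ^1 = Z ⊕ Z/2 and Ȟ^2 = 0


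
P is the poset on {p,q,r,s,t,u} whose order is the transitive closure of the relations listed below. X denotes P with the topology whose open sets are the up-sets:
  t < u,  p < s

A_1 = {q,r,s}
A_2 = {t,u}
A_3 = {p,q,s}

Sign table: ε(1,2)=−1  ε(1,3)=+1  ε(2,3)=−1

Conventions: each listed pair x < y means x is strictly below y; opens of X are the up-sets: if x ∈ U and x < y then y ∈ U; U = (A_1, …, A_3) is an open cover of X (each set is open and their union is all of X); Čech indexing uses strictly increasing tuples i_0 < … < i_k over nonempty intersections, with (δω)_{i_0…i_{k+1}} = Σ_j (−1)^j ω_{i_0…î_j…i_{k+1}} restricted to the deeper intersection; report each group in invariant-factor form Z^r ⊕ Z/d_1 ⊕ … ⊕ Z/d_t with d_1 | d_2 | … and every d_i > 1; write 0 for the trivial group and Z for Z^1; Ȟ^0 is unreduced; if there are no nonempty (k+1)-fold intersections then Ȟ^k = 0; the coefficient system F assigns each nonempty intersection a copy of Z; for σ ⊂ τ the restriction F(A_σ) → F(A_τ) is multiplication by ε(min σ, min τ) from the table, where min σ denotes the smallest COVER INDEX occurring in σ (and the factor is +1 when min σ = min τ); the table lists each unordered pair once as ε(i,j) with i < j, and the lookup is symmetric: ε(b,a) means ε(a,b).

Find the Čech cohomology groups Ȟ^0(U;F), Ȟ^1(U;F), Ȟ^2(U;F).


Ȟ^0(U;F) ≅ Z^2, Ȟ^1(U;F) ≅ 0, Ȟ^2(U;F) ≅ 0

nerve simplices:
  A13={q,s}
C dims 3,1; δ0: rk 1, SNF 1^1
degree 0: 3−1−0 = 2 → Ȟ^0 ≅ Z^2
degree 1: 1−0−1 = 0 → Ȟ^1 ≅ 0
degree 2: 0−0−0 = 0 → Ȟ^2 ≅ 0


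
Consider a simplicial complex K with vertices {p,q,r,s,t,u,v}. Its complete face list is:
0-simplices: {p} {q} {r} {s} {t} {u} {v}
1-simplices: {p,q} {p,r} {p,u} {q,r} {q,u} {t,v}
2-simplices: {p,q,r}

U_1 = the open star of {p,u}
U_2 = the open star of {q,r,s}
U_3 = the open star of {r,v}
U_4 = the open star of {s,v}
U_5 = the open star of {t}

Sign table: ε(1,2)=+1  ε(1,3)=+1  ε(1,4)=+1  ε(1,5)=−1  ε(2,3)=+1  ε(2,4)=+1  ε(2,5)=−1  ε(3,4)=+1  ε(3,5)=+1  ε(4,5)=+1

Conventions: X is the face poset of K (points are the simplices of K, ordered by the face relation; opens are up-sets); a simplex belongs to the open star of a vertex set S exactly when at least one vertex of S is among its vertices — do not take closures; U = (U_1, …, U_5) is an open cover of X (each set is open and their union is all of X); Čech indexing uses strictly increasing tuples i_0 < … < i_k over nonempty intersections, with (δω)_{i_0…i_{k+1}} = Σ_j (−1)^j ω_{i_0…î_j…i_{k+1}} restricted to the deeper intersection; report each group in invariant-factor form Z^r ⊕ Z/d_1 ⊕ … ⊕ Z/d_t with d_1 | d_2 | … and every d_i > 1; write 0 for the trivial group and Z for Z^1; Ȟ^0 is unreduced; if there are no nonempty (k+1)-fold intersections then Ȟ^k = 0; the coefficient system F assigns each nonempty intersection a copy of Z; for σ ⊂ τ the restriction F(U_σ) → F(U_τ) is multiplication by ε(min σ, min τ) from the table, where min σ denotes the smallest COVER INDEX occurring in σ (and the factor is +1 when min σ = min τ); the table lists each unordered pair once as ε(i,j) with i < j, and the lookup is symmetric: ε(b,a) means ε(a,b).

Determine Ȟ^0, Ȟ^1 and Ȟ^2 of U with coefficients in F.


cover nerve:
  U1={{p},{u},{p,q},{p,r},{p,u},{q,u},{p,q,r}} U2={{q},{r},{s},{p,q},{p,r},{q,r},{q,u},{p,q,r}} U3={{r},{v},{p,r},{q,r},{t,v},{p,q,r}} U4={{s},{v},{t,v}} U5={{t},{t,v}}
  U12={{p,q},{p,r},{q,u},{p,q,r}} U13={{p,r},{p,q,r}} U23={{r},{p,r},{q,r},{p,q,r}} U24={{s}} U34={{v},{t,v}} U35={{t,v}} U45={{t,v}}
  U123={{p,r},{p,q,r}} U345={{t,v}}
C dims 5,7,2; δ0: rk 4, SNF 1^4; δ1: rk 2, SNF 1^2
Ȟ^0: (5−4)−0=1 ⇒ Z
Ȟ^1: (7−2)−4=1 ⇒ Z
Ȟ^2: (2−0)−2=0 ⇒ 0

Ȟ^0(U;F) ≅ Z, Ȟ^1(U;F) ≅ Z and Ȟ^2(U;F) ≅ 0


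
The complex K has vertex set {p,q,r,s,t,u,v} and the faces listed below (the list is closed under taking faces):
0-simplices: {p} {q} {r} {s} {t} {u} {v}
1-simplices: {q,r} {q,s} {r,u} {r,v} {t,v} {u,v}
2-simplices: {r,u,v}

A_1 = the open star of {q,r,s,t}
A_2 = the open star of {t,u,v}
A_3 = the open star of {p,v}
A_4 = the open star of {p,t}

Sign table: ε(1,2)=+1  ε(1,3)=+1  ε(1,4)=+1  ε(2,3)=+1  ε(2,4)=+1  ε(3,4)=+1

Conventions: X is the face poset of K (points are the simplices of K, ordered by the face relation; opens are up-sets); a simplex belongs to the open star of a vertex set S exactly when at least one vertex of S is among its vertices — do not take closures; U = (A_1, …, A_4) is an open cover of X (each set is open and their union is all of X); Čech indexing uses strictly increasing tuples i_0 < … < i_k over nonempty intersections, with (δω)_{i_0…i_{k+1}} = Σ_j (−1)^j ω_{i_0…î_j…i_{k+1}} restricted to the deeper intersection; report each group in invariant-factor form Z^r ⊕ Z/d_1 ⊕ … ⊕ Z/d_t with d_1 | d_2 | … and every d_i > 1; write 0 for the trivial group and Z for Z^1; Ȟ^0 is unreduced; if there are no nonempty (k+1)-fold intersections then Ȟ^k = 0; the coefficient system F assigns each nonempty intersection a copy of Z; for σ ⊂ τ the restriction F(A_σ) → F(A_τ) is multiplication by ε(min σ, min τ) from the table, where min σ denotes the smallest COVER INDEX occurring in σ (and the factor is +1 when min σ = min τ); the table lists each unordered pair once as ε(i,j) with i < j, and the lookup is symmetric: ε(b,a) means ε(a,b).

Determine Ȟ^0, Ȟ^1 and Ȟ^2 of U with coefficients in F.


Ȟ^0(U;F) ≅ Z; Ȟ^1(U;F) ≅ 0; Ȟ^2(U;F) ≅ 0

cover nerve:
  A1={{q},{r},{s},{t},{q,r},{q,s},{r,u},{r,v},{t,v},{r,u,v}} A2={{t},{u},{v},{r,u},{r,v},{t,v},{u,v},{r,u,v}} A3={{p},{v},{r,v},{t,v},{u,v},{r,u,v}} A4={{p},{t},{t,v}}
  A12={{t},{r,u},{r,v},{t,v},{r,u,v}} A13={{r,v},{t,v},{r,u,v}} A14={{t},{t,v}} A23={{v},{r,v},{t,v},{u,v},{r,u,v}} A24={{t},{t,v}} A34={{p},{t,v}}
  A123={{r,v},{t,v},{r,u,v}} A124={{t},{t,v}} A134={{t,v}} A234={{t,v}}
  A1234={{t,v}}
C dims 4,6,4,1; δ0: rk 3, SNF 1^3; δ1: rk 3, SNF 1^3; δ2: rk 1, SNF 1^1
Ȟ^0: (4−3)−0=1 ⇒ Z
Ȟ^1: (6−3)−3=0 ⇒ 0
Ȟ^2: (4−1)−3=0 ⇒ 0
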